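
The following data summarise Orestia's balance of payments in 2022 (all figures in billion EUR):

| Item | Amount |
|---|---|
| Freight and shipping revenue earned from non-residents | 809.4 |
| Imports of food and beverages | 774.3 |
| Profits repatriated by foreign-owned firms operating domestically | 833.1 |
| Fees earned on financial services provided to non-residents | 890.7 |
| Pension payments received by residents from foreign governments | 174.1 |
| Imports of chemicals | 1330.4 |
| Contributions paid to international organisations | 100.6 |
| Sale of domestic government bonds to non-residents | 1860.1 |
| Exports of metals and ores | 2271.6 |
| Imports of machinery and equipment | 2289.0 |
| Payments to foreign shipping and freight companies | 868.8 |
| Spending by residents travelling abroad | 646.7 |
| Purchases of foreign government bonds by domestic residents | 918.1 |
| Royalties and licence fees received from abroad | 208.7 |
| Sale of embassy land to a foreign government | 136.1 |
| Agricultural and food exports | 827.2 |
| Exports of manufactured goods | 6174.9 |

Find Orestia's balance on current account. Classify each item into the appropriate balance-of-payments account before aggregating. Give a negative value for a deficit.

4513.7

Goods: -2289.0 - 1330.4 + 827.2 + 6174.9 - 774.3 + 2271.6 = 4880.0
Services: 208.7 - 646.7 + 890.7 - 868.8 + 809.4 = 393.3
Primary income: -833.1
Secondary income: 174.1 - 100.6 = 73.5
Current account = 4880.0 + 393.3 + (-833.1) + 73.5 = 4513.7
(Excluded from the current account — financial account: sale of domestic government bonds to non-residents 1860.1, purchases of foreign government bonds by domestic residents 918.1; capital account: sale of embassy land to a foreign government 136.1.)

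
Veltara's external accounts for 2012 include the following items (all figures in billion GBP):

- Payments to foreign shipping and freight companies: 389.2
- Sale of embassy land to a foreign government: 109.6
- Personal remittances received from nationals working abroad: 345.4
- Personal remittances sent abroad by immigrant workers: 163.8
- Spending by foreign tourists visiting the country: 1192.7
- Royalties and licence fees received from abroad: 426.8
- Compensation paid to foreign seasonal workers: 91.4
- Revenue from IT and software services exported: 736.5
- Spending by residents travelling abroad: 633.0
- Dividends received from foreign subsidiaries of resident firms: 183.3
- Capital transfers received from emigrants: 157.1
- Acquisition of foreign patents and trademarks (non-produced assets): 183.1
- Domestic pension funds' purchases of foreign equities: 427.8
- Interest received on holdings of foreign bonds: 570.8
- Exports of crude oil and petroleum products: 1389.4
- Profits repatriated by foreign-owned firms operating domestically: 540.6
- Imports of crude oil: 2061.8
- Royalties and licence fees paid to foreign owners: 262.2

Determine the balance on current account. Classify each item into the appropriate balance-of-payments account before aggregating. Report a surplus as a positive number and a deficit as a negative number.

702.9

Goods: -2061.8 + 1389.4 = -672.4
Services: 1192.7 + 736.5 - 633.0 - 389.2 - 262.2 + 426.8 = 1071.6
Primary income: 570.8 + 183.3 - 540.6 - 91.4 = 122.1
Secondary income: -163.8 + 345.4 = 181.6
Current account = (-672.4) + 1071.6 + 122.1 + 181.6 = 702.9
(Excluded from the current account — capital account: sale of embassy land to a foreign government 109.6, capital transfers received from emigrants 157.1, acquisition of foreign patents and trademarks (non-produced assets) 183.1; financial account: domestic pension funds' purchases of foreign equities 427.8.)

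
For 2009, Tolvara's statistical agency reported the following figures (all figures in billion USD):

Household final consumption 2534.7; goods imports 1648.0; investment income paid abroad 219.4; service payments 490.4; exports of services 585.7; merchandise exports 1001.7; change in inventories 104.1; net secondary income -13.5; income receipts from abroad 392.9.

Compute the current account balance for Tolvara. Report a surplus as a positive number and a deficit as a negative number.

Goods balance = 1001.7 - 1648.0 = -646.3
Services balance = 585.7 - 490.4 = 95.3
Trade balance (goods + services) = -646.3 + 95.3 = -551.0
Net primary income = 392.9 - 219.4 = 173.5
Net secondary income = -13.5
Current account = -551.0 + 173.5 + (-13.5) = -391.0

-391.0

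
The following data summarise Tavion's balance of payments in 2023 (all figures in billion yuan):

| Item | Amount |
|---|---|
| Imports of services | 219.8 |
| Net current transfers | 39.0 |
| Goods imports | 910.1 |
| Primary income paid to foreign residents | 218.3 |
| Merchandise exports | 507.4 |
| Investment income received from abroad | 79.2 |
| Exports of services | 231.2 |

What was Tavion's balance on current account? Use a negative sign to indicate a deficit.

Goods balance = 507.4 - 910.1 = -402.7
Services balance = 231.2 - 219.8 = 11.4
Trade balance (goods + services) = -402.7 + 11.4 = -391.3
Net primary income = 79.2 - 218.3 = -139.1
Net secondary income = 39.0
Current account = -391.3 + (-139.1) + 39.0 = -491.4

-491.4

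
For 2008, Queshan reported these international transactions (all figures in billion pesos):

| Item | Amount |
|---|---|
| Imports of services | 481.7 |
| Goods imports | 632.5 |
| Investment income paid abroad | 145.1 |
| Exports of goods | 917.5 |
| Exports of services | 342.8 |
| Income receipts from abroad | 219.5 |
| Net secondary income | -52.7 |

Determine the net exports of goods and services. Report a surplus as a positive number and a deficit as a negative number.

146.1

Goods balance = 917.5 - 632.5 = 285.0
Services balance = 342.8 - 481.7 = -138.9
Trade balance (goods + services) = 285.0 + (-138.9) = 146.1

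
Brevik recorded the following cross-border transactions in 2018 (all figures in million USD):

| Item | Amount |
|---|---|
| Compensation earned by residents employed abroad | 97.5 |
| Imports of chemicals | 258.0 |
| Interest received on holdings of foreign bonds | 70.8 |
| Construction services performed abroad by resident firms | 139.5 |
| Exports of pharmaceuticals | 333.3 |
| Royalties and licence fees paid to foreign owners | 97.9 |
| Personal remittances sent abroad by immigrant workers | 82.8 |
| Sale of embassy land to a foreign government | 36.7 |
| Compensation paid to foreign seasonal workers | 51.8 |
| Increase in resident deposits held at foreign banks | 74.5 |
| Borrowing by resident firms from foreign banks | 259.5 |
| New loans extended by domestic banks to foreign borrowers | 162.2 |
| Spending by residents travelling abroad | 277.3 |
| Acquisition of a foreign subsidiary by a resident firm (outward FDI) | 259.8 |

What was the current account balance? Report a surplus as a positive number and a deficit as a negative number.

-126.7

Goods: -258.0 + 333.3 = 75.3
Services: -97.9 + 139.5 - 277.3 = -235.7
Primary income: 70.8 + 97.5 - 51.8 = 116.5
Secondary income: -82.8
Current account = 75.3 + (-235.7) + 116.5 + (-82.8) = -126.7
(Excluded from the current account — capital account: sale of embassy land to a foreign government 36.7; financial account: increase in resident deposits held at foreign banks 74.5, borrowing by resident firms from foreign banks 259.5, new loans extended by domestic banks to foreign borrowers 162.2, acquisition of a foreign subsidiary by a resident firm (outward FDI) 259.8.)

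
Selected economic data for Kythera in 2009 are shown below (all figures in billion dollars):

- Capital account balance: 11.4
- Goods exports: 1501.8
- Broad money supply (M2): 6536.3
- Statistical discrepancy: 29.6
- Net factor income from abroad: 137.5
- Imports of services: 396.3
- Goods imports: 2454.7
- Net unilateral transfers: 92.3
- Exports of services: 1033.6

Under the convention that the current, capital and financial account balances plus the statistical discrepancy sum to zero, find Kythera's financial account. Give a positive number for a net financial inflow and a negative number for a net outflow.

44.8

Goods balance = 1501.8 - 2454.7 = -952.9
Services balance = 1033.6 - 396.3 = 637.3
Trade balance (goods + services) = -952.9 + 637.3 = -315.6
Net primary income = 137.5
Net secondary income = 92.3
Current account = -315.6 + 137.5 + 92.3 = -85.8
Financial account = -(-85.8 + 11.4 + 29.6) = 44.8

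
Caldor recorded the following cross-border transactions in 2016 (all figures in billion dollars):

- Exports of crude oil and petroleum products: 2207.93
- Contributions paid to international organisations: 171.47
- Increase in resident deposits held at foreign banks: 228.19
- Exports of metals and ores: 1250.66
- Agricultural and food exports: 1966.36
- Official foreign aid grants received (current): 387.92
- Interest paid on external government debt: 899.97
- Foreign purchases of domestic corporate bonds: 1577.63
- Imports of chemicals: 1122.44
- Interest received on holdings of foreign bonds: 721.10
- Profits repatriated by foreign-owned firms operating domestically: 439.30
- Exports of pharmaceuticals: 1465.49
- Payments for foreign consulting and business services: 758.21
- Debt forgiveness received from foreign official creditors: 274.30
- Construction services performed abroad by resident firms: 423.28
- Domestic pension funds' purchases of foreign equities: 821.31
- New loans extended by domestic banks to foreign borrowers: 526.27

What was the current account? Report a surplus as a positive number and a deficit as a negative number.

5031.35

Goods: 1250.66 + 2207.93 + 1465.49 - 1122.44 + 1966.36 = 5768.00
Services: 423.28 - 758.21 = -334.93
Primary income: -899.97 - 439.30 + 721.10 = -618.17
Secondary income: -171.47 + 387.92 = 216.45
Current account = 5768.00 + (-334.93) + (-618.17) + 216.45 = 5031.35
(Excluded from the current account — financial account: increase in resident deposits held at foreign banks 228.19, foreign purchases of domestic corporate bonds 1577.63, domestic pension funds' purchases of foreign equities 821.31, new loans extended by domestic banks to foreign borrowers 526.27; capital account: debt forgiveness received from foreign official creditors 274.30.)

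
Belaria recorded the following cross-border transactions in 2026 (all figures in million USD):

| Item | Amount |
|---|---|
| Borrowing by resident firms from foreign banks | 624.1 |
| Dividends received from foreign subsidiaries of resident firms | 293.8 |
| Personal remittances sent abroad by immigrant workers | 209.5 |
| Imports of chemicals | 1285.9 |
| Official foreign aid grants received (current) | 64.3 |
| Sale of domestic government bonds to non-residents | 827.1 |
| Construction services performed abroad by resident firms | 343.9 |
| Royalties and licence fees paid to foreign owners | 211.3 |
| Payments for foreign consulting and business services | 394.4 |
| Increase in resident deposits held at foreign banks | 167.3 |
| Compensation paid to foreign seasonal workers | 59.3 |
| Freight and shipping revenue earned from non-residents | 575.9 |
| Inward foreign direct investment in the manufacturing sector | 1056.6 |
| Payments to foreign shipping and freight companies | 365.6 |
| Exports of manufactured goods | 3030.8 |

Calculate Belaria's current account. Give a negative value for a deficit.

1782.7

Goods: -1285.9 + 3030.8 = 1744.9
Services: -365.6 + 343.9 - 394.4 - 211.3 + 575.9 = -51.5
Primary income: -59.3 + 293.8 = 234.5
Secondary income: 64.3 - 209.5 = -145.2
Current account = 1744.9 + (-51.5) + 234.5 + (-145.2) = 1782.7
(Excluded from the current account — financial account: borrowing by resident firms from foreign banks 624.1, sale of domestic government bonds to non-residents 827.1, increase in resident deposits held at foreign banks 167.3, inward foreign direct investment in the manufacturing sector 1056.6.)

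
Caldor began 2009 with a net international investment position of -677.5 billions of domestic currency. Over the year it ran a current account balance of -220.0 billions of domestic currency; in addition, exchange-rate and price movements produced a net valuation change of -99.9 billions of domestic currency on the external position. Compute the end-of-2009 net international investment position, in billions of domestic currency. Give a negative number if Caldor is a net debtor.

-997.4

Change in NIIP = current account + net valuation change = -220.0 + (-99.9) = -319.9
End-of-year NIIP = -677.5 + (-319.9) = -997.4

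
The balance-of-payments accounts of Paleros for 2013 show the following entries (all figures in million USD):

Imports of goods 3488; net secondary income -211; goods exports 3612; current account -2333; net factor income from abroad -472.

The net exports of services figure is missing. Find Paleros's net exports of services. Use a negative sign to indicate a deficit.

-1774

Current account = goods balance + services balance + net primary income + net secondary income
Sum of the known components = -559
Net exports of services = CA - (known components) = -2333 - (-559) = -1774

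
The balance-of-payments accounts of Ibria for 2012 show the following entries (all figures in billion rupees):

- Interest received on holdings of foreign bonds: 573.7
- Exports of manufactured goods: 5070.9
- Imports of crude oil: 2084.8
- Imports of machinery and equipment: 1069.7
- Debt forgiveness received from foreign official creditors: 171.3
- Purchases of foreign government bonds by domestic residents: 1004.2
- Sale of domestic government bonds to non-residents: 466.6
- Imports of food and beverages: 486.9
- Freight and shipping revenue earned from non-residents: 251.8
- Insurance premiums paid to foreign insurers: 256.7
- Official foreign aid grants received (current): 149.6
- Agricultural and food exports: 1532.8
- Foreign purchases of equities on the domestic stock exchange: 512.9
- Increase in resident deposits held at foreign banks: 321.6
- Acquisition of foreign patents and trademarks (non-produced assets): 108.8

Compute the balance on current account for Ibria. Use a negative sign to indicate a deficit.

3680.7

Goods: -486.9 + 5070.9 - 2084.8 + 1532.8 - 1069.7 = 2962.3
Services: 251.8 - 256.7 = -4.9
Primary income: 573.7
Secondary income: 149.6
Current account = 2962.3 + (-4.9) + 573.7 + 149.6 = 3680.7
(Excluded from the current account — capital account: debt forgiveness received from foreign official creditors 171.3, acquisition of foreign patents and trademarks (non-produced assets) 108.8; financial account: purchases of foreign government bonds by domestic residents 1004.2, sale of domestic government bonds to non-residents 466.6, foreign purchases of equities on the domestic stock exchange 512.9, increase in resident deposits held at foreign banks 321.6.)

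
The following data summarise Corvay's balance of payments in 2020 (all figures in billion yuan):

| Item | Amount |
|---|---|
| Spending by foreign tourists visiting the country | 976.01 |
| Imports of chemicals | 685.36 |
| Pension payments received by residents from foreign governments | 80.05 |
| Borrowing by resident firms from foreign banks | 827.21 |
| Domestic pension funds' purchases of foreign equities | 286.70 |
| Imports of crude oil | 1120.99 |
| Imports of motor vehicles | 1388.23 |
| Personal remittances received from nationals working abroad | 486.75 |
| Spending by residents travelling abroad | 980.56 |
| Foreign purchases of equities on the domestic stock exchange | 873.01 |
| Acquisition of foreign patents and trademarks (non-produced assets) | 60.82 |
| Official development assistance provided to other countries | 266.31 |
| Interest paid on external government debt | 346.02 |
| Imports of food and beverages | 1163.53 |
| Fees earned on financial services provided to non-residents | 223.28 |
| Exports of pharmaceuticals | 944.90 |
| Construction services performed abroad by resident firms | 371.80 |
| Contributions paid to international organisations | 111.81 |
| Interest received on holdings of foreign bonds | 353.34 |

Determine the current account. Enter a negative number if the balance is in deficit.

Goods: -685.36 - 1163.53 - 1120.99 - 1388.23 + 944.90 = -3413.21
Services: 976.01 + 371.80 + 223.28 - 980.56 = 590.53
Primary income: 353.34 - 346.02 = 7.32
Secondary income: -266.31 - 111.81 + 486.75 + 80.05 = 188.68
Current account = (-3413.21) + 590.53 + 7.32 + 188.68 = -2626.68
(Excluded from the current account — financial account: borrowing by resident firms from foreign banks 827.21, domestic pension funds' purchases of foreign equities 286.70, foreign purchases of equities on the domestic stock exchange 873.01; capital account: acquisition of foreign patents and trademarks (non-produced assets) 60.82.)

-2626.68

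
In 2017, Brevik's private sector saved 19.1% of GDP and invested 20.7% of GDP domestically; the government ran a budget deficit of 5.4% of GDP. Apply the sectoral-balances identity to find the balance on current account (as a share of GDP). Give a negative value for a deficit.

-7.0

By the sectoral-balances identity, CA = (S_private - I) + (T - G).
Private balance = 19.1 - 20.7 = -1.6
Government balance (T - G) = -5.4
CA = -1.6 + (-5.4) = -7.0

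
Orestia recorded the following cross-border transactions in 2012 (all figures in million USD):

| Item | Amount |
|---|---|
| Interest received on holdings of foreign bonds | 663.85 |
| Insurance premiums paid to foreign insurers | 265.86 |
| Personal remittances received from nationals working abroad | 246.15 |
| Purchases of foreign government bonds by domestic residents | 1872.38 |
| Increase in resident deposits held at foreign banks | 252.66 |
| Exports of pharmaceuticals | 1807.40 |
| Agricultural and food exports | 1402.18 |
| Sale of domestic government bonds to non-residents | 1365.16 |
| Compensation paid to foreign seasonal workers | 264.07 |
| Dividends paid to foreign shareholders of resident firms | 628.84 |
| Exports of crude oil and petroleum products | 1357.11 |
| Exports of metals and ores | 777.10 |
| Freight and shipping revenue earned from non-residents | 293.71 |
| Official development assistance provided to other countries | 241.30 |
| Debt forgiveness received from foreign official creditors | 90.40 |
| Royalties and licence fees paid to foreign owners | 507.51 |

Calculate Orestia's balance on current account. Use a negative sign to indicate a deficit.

4639.92

Goods: 1807.40 + 1402.18 + 777.10 + 1357.11 = 5343.79
Services: 293.71 - 507.51 - 265.86 = -479.66
Primary income: 663.85 - 264.07 - 628.84 = -229.06
Secondary income: -241.30 + 246.15 = 4.85
Current account = 5343.79 + (-479.66) + (-229.06) + 4.85 = 4639.92
(Excluded from the current account — financial account: purchases of foreign government bonds by domestic residents 1872.38, increase in resident deposits held at foreign banks 252.66, sale of domestic government bonds to non-residents 1365.16; capital account: debt forgiveness received from foreign official creditors 90.40.)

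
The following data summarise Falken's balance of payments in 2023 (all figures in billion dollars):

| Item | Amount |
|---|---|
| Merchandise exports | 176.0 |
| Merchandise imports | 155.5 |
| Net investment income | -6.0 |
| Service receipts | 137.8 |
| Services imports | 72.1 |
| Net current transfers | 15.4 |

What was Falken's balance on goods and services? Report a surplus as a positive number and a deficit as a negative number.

Goods balance = 176.0 - 155.5 = 20.5
Services balance = 137.8 - 72.1 = 65.7
Trade balance (goods + services) = 20.5 + 65.7 = 86.2

86.2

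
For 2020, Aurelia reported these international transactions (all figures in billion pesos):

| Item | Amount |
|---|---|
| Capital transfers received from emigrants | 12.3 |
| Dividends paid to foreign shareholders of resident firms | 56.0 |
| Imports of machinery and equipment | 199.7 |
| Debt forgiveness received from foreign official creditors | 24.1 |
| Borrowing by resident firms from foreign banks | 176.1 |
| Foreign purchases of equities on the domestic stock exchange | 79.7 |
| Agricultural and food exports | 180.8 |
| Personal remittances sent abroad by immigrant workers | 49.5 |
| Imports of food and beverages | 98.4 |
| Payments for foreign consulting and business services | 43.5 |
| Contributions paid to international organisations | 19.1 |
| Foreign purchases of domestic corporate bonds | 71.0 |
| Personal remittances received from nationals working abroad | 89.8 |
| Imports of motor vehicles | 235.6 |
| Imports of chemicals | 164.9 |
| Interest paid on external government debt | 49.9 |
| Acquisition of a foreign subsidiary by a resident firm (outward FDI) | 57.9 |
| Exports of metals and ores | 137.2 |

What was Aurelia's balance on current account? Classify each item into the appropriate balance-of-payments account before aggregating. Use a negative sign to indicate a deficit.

-508.8

Goods: -164.9 - 235.6 - 199.7 + 180.8 + 137.2 - 98.4 = -380.6
Services: -43.5
Primary income: -49.9 - 56.0 = -105.9
Secondary income: -19.1 + 89.8 - 49.5 = 21.2
Current account = (-380.6) + (-43.5) + (-105.9) + 21.2 = -508.8
(Excluded from the current account — capital account: capital transfers received from emigrants 12.3, debt forgiveness received from foreign official creditors 24.1; financial account: borrowing by resident firms from foreign banks 176.1, foreign purchases of equities on the domestic stock exchange 79.7, foreign purchases of domestic corporate bonds 71.0, acquisition of a foreign subsidiary by a resident firm (outward FDI) 57.9.)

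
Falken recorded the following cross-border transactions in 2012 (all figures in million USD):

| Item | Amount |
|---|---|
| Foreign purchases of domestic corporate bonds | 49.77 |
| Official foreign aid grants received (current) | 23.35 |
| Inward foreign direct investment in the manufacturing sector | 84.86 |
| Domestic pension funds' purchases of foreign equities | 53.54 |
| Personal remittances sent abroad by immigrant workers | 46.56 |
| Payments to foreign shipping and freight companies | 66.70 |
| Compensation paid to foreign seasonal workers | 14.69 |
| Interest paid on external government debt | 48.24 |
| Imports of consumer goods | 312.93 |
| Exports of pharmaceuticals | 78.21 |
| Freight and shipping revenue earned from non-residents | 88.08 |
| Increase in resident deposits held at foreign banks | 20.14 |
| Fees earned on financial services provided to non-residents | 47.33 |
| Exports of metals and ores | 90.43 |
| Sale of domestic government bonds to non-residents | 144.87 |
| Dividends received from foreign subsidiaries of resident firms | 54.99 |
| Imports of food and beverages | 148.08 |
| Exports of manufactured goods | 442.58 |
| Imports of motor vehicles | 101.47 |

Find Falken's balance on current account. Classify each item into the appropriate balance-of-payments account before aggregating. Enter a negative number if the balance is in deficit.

86.30

Goods: 442.58 - 312.93 + 90.43 - 101.47 - 148.08 + 78.21 = 48.74
Services: 47.33 - 66.70 + 88.08 = 68.71
Primary income: 54.99 - 48.24 - 14.69 = -7.94
Secondary income: -46.56 + 23.35 = -23.21
Current account = 48.74 + 68.71 + (-7.94) + (-23.21) = 86.30
(Excluded from the current account — financial account: foreign purchases of domestic corporate bonds 49.77, inward foreign direct investment in the manufacturing sector 84.86, domestic pension funds' purchases of foreign equities 53.54, increase in resident deposits held at foreign banks 20.14, sale of domestic government bonds to non-residents 144.87.)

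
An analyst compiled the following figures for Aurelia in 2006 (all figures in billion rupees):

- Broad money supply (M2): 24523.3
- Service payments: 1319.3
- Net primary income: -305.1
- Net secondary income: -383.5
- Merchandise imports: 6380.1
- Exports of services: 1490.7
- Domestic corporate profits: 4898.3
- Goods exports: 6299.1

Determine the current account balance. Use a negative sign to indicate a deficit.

-598.2

Goods balance = 6299.1 - 6380.1 = -81.0
Services balance = 1490.7 - 1319.3 = 171.4
Trade balance (goods + services) = -81.0 + 171.4 = 90.4
Net primary income = -305.1
Net secondary income = -383.5
Current account = 90.4 + (-305.1) + (-383.5) = -598.2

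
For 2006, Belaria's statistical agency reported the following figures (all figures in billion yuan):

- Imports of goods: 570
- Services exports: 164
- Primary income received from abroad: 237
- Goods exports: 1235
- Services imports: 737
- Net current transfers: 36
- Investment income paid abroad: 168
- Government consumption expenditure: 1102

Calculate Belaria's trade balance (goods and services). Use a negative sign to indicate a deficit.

92

Goods balance = 1235 - 570 = 665
Services balance = 164 - 737 = -573
Trade balance (goods + services) = 665 + (-573) = 92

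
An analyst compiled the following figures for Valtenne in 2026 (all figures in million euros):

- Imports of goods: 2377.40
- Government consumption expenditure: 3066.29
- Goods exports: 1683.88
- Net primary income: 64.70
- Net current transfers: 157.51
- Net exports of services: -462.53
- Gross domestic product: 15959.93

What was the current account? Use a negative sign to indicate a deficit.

Goods balance = 1683.88 - 2377.40 = -693.52
Services balance = -462.53
Trade balance (goods + services) = -693.52 + (-462.53) = -1156.05
Net primary income = 64.70
Net secondary income = 157.51
Current account = -1156.05 + 64.70 + 157.51 = -933.84

-933.84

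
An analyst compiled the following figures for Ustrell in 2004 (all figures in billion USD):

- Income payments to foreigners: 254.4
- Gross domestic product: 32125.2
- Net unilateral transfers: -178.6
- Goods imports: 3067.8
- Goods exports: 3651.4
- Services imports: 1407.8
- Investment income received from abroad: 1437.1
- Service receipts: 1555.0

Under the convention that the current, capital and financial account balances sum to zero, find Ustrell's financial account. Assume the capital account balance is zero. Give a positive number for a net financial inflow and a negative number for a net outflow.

Goods balance = 3651.4 - 3067.8 = 583.6
Services balance = 1555.0 - 1407.8 = 147.2
Trade balance (goods + services) = 583.6 + 147.2 = 730.8
Net primary income = 1437.1 - 254.4 = 1182.7
Net secondary income = -178.6
Current account = 730.8 + 1182.7 + (-178.6) = 1734.9
Financial account = -(1734.9) = -1734.9

-1734.9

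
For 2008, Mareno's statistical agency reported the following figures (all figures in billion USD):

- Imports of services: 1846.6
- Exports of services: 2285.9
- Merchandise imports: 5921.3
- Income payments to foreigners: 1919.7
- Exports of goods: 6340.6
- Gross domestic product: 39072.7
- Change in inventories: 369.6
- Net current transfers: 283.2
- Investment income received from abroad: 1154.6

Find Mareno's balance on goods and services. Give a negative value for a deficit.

Goods balance = 6340.6 - 5921.3 = 419.3
Services balance = 2285.9 - 1846.6 = 439.3
Trade balance (goods + services) = 419.3 + 439.3 = 858.6

858.6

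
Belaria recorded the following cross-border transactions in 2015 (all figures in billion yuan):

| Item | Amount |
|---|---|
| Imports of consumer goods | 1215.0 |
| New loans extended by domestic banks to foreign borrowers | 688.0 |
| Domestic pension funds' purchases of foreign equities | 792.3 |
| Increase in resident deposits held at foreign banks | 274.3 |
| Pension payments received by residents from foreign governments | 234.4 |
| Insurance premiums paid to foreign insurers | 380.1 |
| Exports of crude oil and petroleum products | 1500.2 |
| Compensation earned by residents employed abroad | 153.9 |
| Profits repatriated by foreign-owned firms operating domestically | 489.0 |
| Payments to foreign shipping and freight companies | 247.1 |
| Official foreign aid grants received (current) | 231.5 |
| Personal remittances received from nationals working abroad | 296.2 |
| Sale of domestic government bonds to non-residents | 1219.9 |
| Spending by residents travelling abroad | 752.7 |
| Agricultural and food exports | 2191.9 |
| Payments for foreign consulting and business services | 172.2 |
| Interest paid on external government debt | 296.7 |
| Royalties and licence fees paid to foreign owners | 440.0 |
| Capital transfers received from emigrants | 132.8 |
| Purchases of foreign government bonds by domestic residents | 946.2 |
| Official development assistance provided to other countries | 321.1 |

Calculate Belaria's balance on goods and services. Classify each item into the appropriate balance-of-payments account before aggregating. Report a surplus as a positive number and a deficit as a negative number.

485.0

Goods: 2191.9 - 1215.0 + 1500.2 = 2477.1
Services: -752.7 - 380.1 - 247.1 - 172.2 - 440.0 = -1992.1
Trade balance = 2477.1 + (-1992.1) = 485.0
(Excluded from the trade balance — financial account: new loans extended by domestic banks to foreign borrowers 688.0, domestic pension funds' purchases of foreign equities 792.3, increase in resident deposits held at foreign banks 274.3, sale of domestic government bonds to non-residents 1219.9, purchases of foreign government bonds by domestic residents 946.2; secondary income: pension payments received by residents from foreign governments 234.4, official foreign aid grants received (current) 231.5, personal remittances received from nationals working abroad 296.2, official development assistance provided to other countries 321.1; primary income: compensation earned by residents employed abroad 153.9, profits repatriated by foreign-owned firms operating domestically 489.0, interest paid on external government debt 296.7; capital account: capital transfers received from emigrants 132.8.)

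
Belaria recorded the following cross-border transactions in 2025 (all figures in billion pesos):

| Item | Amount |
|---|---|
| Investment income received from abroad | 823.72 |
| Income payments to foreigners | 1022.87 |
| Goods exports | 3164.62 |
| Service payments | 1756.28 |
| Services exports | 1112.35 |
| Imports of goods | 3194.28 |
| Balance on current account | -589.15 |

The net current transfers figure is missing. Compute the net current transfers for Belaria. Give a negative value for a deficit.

283.59

Current account = goods balance + services balance + net primary income + net secondary income
Sum of the known components = -872.74
Net current transfers = CA - (known components) = -589.15 - (-872.74) = 283.59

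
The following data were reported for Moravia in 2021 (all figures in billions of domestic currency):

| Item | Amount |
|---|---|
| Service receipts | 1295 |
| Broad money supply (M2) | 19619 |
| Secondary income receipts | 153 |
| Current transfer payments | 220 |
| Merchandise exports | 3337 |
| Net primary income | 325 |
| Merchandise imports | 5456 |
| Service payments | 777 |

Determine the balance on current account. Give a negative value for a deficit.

-1343

Goods balance = 3337 - 5456 = -2119
Services balance = 1295 - 777 = 518
Trade balance (goods + services) = -2119 + 518 = -1601
Net primary income = 325
Net secondary income = 153 - 220 = -67
Current account = -1601 + 325 + (-67) = -1343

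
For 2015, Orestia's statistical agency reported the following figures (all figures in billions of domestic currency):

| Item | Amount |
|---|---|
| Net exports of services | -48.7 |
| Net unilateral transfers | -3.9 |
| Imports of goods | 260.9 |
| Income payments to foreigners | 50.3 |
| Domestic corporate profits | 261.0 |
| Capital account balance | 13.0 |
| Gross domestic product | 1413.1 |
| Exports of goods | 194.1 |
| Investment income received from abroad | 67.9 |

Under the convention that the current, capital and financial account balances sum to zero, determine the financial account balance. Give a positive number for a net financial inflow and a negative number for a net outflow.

88.8

Goods balance = 194.1 - 260.9 = -66.8
Services balance = -48.7
Trade balance (goods + services) = -66.8 + (-48.7) = -115.5
Net primary income = 67.9 - 50.3 = 17.6
Net secondary income = -3.9
Current account = -115.5 + 17.6 + (-3.9) = -101.8
Financial account = -(-101.8 + 13.0) = 88.8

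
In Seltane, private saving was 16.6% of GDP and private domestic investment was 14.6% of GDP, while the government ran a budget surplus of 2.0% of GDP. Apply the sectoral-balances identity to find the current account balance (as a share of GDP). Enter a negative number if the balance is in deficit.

4.0

By the sectoral-balances identity, CA = (S_private - I) + (T - G).
Private balance = 16.6 - 14.6 = 2.0
Government balance (T - G) = 2.0
CA = 2.0 + 2.0 = 4.0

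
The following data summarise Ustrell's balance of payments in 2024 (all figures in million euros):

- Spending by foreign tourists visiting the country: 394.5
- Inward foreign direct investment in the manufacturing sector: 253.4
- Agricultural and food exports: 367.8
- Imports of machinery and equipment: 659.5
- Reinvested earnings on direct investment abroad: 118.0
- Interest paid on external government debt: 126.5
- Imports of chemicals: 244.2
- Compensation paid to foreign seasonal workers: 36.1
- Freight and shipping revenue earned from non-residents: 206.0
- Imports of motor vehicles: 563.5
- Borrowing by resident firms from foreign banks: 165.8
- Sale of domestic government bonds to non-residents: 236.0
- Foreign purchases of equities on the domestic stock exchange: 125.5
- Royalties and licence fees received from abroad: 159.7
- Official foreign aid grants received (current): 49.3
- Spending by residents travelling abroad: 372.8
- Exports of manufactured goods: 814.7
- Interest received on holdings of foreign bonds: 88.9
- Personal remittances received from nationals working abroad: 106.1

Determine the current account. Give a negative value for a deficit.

Goods: 367.8 - 659.5 - 563.5 - 244.2 + 814.7 = -284.7
Services: 206.0 + 394.5 + 159.7 - 372.8 = 387.4
Primary income: -126.5 - 36.1 + 118.0 + 88.9 = 44.3
Secondary income: 49.3 + 106.1 = 155.4
Current account = (-284.7) + 387.4 + 44.3 + 155.4 = 302.4
(Excluded from the current account — financial account: inward foreign direct investment in the manufacturing sector 253.4, borrowing by resident firms from foreign banks 165.8, sale of domestic government bonds to non-residents 236.0, foreign purchases of equities on the domestic stock exchange 125.5.)

302.4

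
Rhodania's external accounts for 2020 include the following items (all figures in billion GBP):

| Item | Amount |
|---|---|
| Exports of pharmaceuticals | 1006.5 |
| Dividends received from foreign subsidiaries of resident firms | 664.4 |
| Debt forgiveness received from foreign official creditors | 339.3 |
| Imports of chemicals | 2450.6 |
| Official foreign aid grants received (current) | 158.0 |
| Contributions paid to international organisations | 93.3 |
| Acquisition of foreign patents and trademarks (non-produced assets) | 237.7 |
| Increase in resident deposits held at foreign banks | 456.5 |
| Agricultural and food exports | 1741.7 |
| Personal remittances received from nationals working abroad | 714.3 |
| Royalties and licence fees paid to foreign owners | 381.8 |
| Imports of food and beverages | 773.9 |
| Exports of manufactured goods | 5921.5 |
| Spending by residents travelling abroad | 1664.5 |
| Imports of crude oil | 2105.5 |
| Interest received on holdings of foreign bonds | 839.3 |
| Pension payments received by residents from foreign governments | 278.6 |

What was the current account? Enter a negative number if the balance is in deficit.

3854.7

Goods: -2105.5 + 1006.5 + 1741.7 + 5921.5 - 773.9 - 2450.6 = 3339.7
Services: -381.8 - 1664.5 = -2046.3
Primary income: 839.3 + 664.4 = 1503.7
Secondary income: 278.6 - 93.3 + 714.3 + 158.0 = 1057.6
Current account = 3339.7 + (-2046.3) + 1503.7 + 1057.6 = 3854.7
(Excluded from the current account — capital account: debt forgiveness received from foreign official creditors 339.3, acquisition of foreign patents and trademarks (non-produced assets) 237.7; financial account: increase in resident deposits held at foreign banks 456.5.)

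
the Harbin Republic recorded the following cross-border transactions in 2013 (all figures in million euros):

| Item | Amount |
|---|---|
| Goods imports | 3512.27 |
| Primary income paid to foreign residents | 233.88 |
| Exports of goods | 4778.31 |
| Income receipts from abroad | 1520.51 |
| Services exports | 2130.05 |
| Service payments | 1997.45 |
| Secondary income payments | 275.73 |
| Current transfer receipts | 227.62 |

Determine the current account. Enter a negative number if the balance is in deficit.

Goods balance = 4778.31 - 3512.27 = 1266.04
Services balance = 2130.05 - 1997.45 = 132.60
Trade balance (goods + services) = 1266.04 + 132.60 = 1398.64
Net primary income = 1520.51 - 233.88 = 1286.63
Net secondary income = 227.62 - 275.73 = -48.11
Current account = 1398.64 + 1286.63 + (-48.11) = 2637.16

2637.16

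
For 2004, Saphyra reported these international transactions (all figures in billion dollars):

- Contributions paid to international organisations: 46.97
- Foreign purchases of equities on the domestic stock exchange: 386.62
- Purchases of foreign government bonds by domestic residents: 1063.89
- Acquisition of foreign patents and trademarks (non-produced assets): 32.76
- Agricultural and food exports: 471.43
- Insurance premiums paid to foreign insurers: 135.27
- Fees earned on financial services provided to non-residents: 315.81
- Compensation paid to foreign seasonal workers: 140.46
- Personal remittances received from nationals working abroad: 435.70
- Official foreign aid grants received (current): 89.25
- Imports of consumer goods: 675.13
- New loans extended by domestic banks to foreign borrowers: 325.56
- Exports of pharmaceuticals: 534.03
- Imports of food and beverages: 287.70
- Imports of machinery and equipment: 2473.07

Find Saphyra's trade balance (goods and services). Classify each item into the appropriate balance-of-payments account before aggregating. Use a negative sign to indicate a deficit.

Goods: -675.13 + 534.03 - 287.70 - 2473.07 + 471.43 = -2430.44
Services: 315.81 - 135.27 = 180.54
Trade balance = -2430.44 + 180.54 = -2249.90
(Excluded from the trade balance — secondary income: contributions paid to international organisations 46.97, personal remittances received from nationals working abroad 435.70, official foreign aid grants received (current) 89.25; financial account: foreign purchases of equities on the domestic stock exchange 386.62, purchases of foreign government bonds by domestic residents 1063.89, new loans extended by domestic banks to foreign borrowers 325.56; capital account: acquisition of foreign patents and trademarks (non-produced assets) 32.76; primary income: compensation paid to foreign seasonal workers 140.46.)

-2249.90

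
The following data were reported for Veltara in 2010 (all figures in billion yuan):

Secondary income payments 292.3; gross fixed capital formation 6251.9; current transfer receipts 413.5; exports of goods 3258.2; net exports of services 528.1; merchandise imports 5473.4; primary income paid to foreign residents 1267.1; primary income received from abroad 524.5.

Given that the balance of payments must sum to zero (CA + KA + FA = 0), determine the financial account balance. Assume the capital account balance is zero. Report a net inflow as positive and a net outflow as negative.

2308.5

Goods balance = 3258.2 - 5473.4 = -2215.2
Services balance = 528.1
Trade balance (goods + services) = -2215.2 + 528.1 = -1687.1
Net primary income = 524.5 - 1267.1 = -742.6
Net secondary income = 413.5 - 292.3 = 121.2
Current account = -1687.1 + (-742.6) + 121.2 = -2308.5
Financial account = -(-2308.5) = 2308.5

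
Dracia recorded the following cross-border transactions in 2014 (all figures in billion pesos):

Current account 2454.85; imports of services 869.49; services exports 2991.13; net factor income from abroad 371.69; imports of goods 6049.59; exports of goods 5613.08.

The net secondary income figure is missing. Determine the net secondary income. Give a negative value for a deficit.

398.03

Current account = goods balance + services balance + net primary income + net secondary income
Sum of the known components = 2056.82
Net secondary income = CA - (known components) = 2454.85 - 2056.82 = 398.03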